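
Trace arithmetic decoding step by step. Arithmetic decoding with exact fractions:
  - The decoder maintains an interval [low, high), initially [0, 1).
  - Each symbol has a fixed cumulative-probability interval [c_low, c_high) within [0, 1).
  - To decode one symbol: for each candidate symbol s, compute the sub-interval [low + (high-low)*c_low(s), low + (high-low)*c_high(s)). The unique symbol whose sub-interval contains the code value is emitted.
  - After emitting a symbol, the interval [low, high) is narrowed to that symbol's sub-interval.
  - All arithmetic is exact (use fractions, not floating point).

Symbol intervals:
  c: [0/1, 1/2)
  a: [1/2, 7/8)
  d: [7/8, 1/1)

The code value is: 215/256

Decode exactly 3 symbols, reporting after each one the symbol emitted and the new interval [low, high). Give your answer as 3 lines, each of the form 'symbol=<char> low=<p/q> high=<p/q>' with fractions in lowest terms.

Step 1: interval [0/1, 1/1), width = 1/1 - 0/1 = 1/1
  'c': [0/1 + 1/1*0/1, 0/1 + 1/1*1/2) = [0/1, 1/2)
  'a': [0/1 + 1/1*1/2, 0/1 + 1/1*7/8) = [1/2, 7/8) <- contains code 215/256
  'd': [0/1 + 1/1*7/8, 0/1 + 1/1*1/1) = [7/8, 1/1)
  emit 'a', narrow to [1/2, 7/8)
Step 2: interval [1/2, 7/8), width = 7/8 - 1/2 = 3/8
  'c': [1/2 + 3/8*0/1, 1/2 + 3/8*1/2) = [1/2, 11/16)
  'a': [1/2 + 3/8*1/2, 1/2 + 3/8*7/8) = [11/16, 53/64)
  'd': [1/2 + 3/8*7/8, 1/2 + 3/8*1/1) = [53/64, 7/8) <- contains code 215/256
  emit 'd', narrow to [53/64, 7/8)
Step 3: interval [53/64, 7/8), width = 7/8 - 53/64 = 3/64
  'c': [53/64 + 3/64*0/1, 53/64 + 3/64*1/2) = [53/64, 109/128) <- contains code 215/256
  'a': [53/64 + 3/64*1/2, 53/64 + 3/64*7/8) = [109/128, 445/512)
  'd': [53/64 + 3/64*7/8, 53/64 + 3/64*1/1) = [445/512, 7/8)
  emit 'c', narrow to [53/64, 109/128)

Answer: symbol=a low=1/2 high=7/8
symbol=d low=53/64 high=7/8
symbol=c low=53/64 high=109/128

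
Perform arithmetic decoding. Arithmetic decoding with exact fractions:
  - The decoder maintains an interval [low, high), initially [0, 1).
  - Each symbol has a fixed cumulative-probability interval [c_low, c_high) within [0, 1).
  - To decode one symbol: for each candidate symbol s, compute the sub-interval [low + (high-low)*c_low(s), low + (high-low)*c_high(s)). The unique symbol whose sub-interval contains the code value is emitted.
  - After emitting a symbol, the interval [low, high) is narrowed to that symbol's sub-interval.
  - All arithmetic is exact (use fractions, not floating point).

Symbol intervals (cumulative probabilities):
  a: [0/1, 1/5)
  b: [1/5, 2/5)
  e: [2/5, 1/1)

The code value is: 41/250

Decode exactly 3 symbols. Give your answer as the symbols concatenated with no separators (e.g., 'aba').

Answer: aee

Derivation:
Step 1: interval [0/1, 1/1), width = 1/1 - 0/1 = 1/1
  'a': [0/1 + 1/1*0/1, 0/1 + 1/1*1/5) = [0/1, 1/5) <- contains code 41/250
  'b': [0/1 + 1/1*1/5, 0/1 + 1/1*2/5) = [1/5, 2/5)
  'e': [0/1 + 1/1*2/5, 0/1 + 1/1*1/1) = [2/5, 1/1)
  emit 'a', narrow to [0/1, 1/5)
Step 2: interval [0/1, 1/5), width = 1/5 - 0/1 = 1/5
  'a': [0/1 + 1/5*0/1, 0/1 + 1/5*1/5) = [0/1, 1/25)
  'b': [0/1 + 1/5*1/5, 0/1 + 1/5*2/5) = [1/25, 2/25)
  'e': [0/1 + 1/5*2/5, 0/1 + 1/5*1/1) = [2/25, 1/5) <- contains code 41/250
  emit 'e', narrow to [2/25, 1/5)
Step 3: interval [2/25, 1/5), width = 1/5 - 2/25 = 3/25
  'a': [2/25 + 3/25*0/1, 2/25 + 3/25*1/5) = [2/25, 13/125)
  'b': [2/25 + 3/25*1/5, 2/25 + 3/25*2/5) = [13/125, 16/125)
  'e': [2/25 + 3/25*2/5, 2/25 + 3/25*1/1) = [16/125, 1/5) <- contains code 41/250
  emit 'e', narrow to [16/125, 1/5)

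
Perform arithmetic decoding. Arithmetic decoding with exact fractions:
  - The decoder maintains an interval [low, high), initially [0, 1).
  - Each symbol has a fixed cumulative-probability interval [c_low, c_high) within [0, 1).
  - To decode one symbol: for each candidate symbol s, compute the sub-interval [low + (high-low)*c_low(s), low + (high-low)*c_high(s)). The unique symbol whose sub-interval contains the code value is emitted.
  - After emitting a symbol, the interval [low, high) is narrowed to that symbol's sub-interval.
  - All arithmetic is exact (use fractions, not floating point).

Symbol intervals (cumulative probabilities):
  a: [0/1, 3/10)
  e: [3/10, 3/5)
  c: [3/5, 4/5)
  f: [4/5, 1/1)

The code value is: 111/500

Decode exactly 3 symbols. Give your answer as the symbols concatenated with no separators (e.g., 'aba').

Answer: acc

Derivation:
Step 1: interval [0/1, 1/1), width = 1/1 - 0/1 = 1/1
  'a': [0/1 + 1/1*0/1, 0/1 + 1/1*3/10) = [0/1, 3/10) <- contains code 111/500
  'e': [0/1 + 1/1*3/10, 0/1 + 1/1*3/5) = [3/10, 3/5)
  'c': [0/1 + 1/1*3/5, 0/1 + 1/1*4/5) = [3/5, 4/5)
  'f': [0/1 + 1/1*4/5, 0/1 + 1/1*1/1) = [4/5, 1/1)
  emit 'a', narrow to [0/1, 3/10)
Step 2: interval [0/1, 3/10), width = 3/10 - 0/1 = 3/10
  'a': [0/1 + 3/10*0/1, 0/1 + 3/10*3/10) = [0/1, 9/100)
  'e': [0/1 + 3/10*3/10, 0/1 + 3/10*3/5) = [9/100, 9/50)
  'c': [0/1 + 3/10*3/5, 0/1 + 3/10*4/5) = [9/50, 6/25) <- contains code 111/500
  'f': [0/1 + 3/10*4/5, 0/1 + 3/10*1/1) = [6/25, 3/10)
  emit 'c', narrow to [9/50, 6/25)
Step 3: interval [9/50, 6/25), width = 6/25 - 9/50 = 3/50
  'a': [9/50 + 3/50*0/1, 9/50 + 3/50*3/10) = [9/50, 99/500)
  'e': [9/50 + 3/50*3/10, 9/50 + 3/50*3/5) = [99/500, 27/125)
  'c': [9/50 + 3/50*3/5, 9/50 + 3/50*4/5) = [27/125, 57/250) <- contains code 111/500
  'f': [9/50 + 3/50*4/5, 9/50 + 3/50*1/1) = [57/250, 6/25)
  emit 'c', narrow to [27/125, 57/250)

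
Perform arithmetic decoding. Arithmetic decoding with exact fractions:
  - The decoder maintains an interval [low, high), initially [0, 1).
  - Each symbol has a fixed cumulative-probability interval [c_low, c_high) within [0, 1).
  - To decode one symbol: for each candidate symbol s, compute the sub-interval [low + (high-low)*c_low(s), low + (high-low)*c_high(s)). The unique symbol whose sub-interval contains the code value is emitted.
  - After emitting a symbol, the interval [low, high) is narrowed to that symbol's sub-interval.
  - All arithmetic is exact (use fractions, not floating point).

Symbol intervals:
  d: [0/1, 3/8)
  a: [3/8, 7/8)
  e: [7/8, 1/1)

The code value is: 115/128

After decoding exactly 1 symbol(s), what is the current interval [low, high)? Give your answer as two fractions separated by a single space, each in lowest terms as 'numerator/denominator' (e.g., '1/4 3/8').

Step 1: interval [0/1, 1/1), width = 1/1 - 0/1 = 1/1
  'd': [0/1 + 1/1*0/1, 0/1 + 1/1*3/8) = [0/1, 3/8)
  'a': [0/1 + 1/1*3/8, 0/1 + 1/1*7/8) = [3/8, 7/8)
  'e': [0/1 + 1/1*7/8, 0/1 + 1/1*1/1) = [7/8, 1/1) <- contains code 115/128
  emit 'e', narrow to [7/8, 1/1)

Answer: 7/8 1/1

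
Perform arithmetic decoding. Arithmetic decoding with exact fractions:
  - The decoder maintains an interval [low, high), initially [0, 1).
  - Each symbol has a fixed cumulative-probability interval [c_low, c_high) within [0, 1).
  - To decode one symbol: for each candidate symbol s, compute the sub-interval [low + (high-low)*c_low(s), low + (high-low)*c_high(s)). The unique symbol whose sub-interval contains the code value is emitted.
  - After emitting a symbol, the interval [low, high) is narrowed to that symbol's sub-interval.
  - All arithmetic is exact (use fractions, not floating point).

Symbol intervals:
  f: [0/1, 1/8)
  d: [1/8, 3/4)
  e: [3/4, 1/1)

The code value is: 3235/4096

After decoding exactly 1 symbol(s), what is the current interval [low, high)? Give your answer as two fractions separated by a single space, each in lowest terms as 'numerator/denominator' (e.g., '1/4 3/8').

Step 1: interval [0/1, 1/1), width = 1/1 - 0/1 = 1/1
  'f': [0/1 + 1/1*0/1, 0/1 + 1/1*1/8) = [0/1, 1/8)
  'd': [0/1 + 1/1*1/8, 0/1 + 1/1*3/4) = [1/8, 3/4)
  'e': [0/1 + 1/1*3/4, 0/1 + 1/1*1/1) = [3/4, 1/1) <- contains code 3235/4096
  emit 'e', narrow to [3/4, 1/1)

Answer: 3/4 1/1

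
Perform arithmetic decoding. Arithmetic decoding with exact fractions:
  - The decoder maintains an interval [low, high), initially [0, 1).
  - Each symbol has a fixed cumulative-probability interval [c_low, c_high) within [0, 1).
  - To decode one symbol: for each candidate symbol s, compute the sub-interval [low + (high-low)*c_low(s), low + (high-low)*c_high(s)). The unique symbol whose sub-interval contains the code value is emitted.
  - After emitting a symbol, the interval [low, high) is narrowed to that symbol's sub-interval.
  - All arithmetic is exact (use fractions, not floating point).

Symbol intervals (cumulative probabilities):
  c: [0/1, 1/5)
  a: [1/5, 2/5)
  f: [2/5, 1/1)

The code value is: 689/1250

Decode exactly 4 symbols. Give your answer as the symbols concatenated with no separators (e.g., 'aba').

Step 1: interval [0/1, 1/1), width = 1/1 - 0/1 = 1/1
  'c': [0/1 + 1/1*0/1, 0/1 + 1/1*1/5) = [0/1, 1/5)
  'a': [0/1 + 1/1*1/5, 0/1 + 1/1*2/5) = [1/5, 2/5)
  'f': [0/1 + 1/1*2/5, 0/1 + 1/1*1/1) = [2/5, 1/1) <- contains code 689/1250
  emit 'f', narrow to [2/5, 1/1)
Step 2: interval [2/5, 1/1), width = 1/1 - 2/5 = 3/5
  'c': [2/5 + 3/5*0/1, 2/5 + 3/5*1/5) = [2/5, 13/25)
  'a': [2/5 + 3/5*1/5, 2/5 + 3/5*2/5) = [13/25, 16/25) <- contains code 689/1250
  'f': [2/5 + 3/5*2/5, 2/5 + 3/5*1/1) = [16/25, 1/1)
  emit 'a', narrow to [13/25, 16/25)
Step 3: interval [13/25, 16/25), width = 16/25 - 13/25 = 3/25
  'c': [13/25 + 3/25*0/1, 13/25 + 3/25*1/5) = [13/25, 68/125)
  'a': [13/25 + 3/25*1/5, 13/25 + 3/25*2/5) = [68/125, 71/125) <- contains code 689/1250
  'f': [13/25 + 3/25*2/5, 13/25 + 3/25*1/1) = [71/125, 16/25)
  emit 'a', narrow to [68/125, 71/125)
Step 4: interval [68/125, 71/125), width = 71/125 - 68/125 = 3/125
  'c': [68/125 + 3/125*0/1, 68/125 + 3/125*1/5) = [68/125, 343/625)
  'a': [68/125 + 3/125*1/5, 68/125 + 3/125*2/5) = [343/625, 346/625) <- contains code 689/1250
  'f': [68/125 + 3/125*2/5, 68/125 + 3/125*1/1) = [346/625, 71/125)
  emit 'a', narrow to [343/625, 346/625)

Answer: faaa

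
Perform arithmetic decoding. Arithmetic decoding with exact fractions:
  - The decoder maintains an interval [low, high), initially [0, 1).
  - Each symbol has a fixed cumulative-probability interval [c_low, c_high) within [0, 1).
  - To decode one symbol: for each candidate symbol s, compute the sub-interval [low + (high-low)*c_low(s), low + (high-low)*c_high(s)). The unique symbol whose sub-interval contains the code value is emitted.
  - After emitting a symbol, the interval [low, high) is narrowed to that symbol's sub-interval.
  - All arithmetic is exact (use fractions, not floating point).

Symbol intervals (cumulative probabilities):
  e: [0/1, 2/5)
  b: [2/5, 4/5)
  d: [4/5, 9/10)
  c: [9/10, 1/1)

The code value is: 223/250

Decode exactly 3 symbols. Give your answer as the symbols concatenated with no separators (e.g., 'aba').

Step 1: interval [0/1, 1/1), width = 1/1 - 0/1 = 1/1
  'e': [0/1 + 1/1*0/1, 0/1 + 1/1*2/5) = [0/1, 2/5)
  'b': [0/1 + 1/1*2/5, 0/1 + 1/1*4/5) = [2/5, 4/5)
  'd': [0/1 + 1/1*4/5, 0/1 + 1/1*9/10) = [4/5, 9/10) <- contains code 223/250
  'c': [0/1 + 1/1*9/10, 0/1 + 1/1*1/1) = [9/10, 1/1)
  emit 'd', narrow to [4/5, 9/10)
Step 2: interval [4/5, 9/10), width = 9/10 - 4/5 = 1/10
  'e': [4/5 + 1/10*0/1, 4/5 + 1/10*2/5) = [4/5, 21/25)
  'b': [4/5 + 1/10*2/5, 4/5 + 1/10*4/5) = [21/25, 22/25)
  'd': [4/5 + 1/10*4/5, 4/5 + 1/10*9/10) = [22/25, 89/100)
  'c': [4/5 + 1/10*9/10, 4/5 + 1/10*1/1) = [89/100, 9/10) <- contains code 223/250
  emit 'c', narrow to [89/100, 9/10)
Step 3: interval [89/100, 9/10), width = 9/10 - 89/100 = 1/100
  'e': [89/100 + 1/100*0/1, 89/100 + 1/100*2/5) = [89/100, 447/500) <- contains code 223/250
  'b': [89/100 + 1/100*2/5, 89/100 + 1/100*4/5) = [447/500, 449/500)
  'd': [89/100 + 1/100*4/5, 89/100 + 1/100*9/10) = [449/500, 899/1000)
  'c': [89/100 + 1/100*9/10, 89/100 + 1/100*1/1) = [899/1000, 9/10)
  emit 'e', narrow to [89/100, 447/500)

Answer: dce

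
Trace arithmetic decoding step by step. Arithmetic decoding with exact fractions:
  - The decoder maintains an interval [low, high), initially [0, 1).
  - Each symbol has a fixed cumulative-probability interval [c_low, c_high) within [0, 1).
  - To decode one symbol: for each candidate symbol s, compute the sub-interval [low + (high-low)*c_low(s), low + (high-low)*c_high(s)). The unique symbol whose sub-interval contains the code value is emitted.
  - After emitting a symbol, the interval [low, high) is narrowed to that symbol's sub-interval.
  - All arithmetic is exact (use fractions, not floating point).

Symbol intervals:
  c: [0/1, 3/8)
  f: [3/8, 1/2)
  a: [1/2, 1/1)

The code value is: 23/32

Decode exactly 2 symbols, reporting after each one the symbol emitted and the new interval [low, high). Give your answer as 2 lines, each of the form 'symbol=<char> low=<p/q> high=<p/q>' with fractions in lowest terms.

Step 1: interval [0/1, 1/1), width = 1/1 - 0/1 = 1/1
  'c': [0/1 + 1/1*0/1, 0/1 + 1/1*3/8) = [0/1, 3/8)
  'f': [0/1 + 1/1*3/8, 0/1 + 1/1*1/2) = [3/8, 1/2)
  'a': [0/1 + 1/1*1/2, 0/1 + 1/1*1/1) = [1/2, 1/1) <- contains code 23/32
  emit 'a', narrow to [1/2, 1/1)
Step 2: interval [1/2, 1/1), width = 1/1 - 1/2 = 1/2
  'c': [1/2 + 1/2*0/1, 1/2 + 1/2*3/8) = [1/2, 11/16)
  'f': [1/2 + 1/2*3/8, 1/2 + 1/2*1/2) = [11/16, 3/4) <- contains code 23/32
  'a': [1/2 + 1/2*1/2, 1/2 + 1/2*1/1) = [3/4, 1/1)
  emit 'f', narrow to [11/16, 3/4)

Answer: symbol=a low=1/2 high=1/1
symbol=f low=11/16 high=3/4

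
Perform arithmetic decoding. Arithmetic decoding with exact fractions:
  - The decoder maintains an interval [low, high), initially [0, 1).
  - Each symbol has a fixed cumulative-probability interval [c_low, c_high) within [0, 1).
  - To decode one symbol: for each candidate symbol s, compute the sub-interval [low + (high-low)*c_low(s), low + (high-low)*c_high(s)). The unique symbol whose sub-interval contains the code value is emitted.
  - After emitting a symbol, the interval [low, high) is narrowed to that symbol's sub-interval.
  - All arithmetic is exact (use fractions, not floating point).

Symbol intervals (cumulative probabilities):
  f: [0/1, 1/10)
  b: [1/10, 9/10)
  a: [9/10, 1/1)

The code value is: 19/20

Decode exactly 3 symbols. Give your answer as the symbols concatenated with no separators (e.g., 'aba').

Answer: abb

Derivation:
Step 1: interval [0/1, 1/1), width = 1/1 - 0/1 = 1/1
  'f': [0/1 + 1/1*0/1, 0/1 + 1/1*1/10) = [0/1, 1/10)
  'b': [0/1 + 1/1*1/10, 0/1 + 1/1*9/10) = [1/10, 9/10)
  'a': [0/1 + 1/1*9/10, 0/1 + 1/1*1/1) = [9/10, 1/1) <- contains code 19/20
  emit 'a', narrow to [9/10, 1/1)
Step 2: interval [9/10, 1/1), width = 1/1 - 9/10 = 1/10
  'f': [9/10 + 1/10*0/1, 9/10 + 1/10*1/10) = [9/10, 91/100)
  'b': [9/10 + 1/10*1/10, 9/10 + 1/10*9/10) = [91/100, 99/100) <- contains code 19/20
  'a': [9/10 + 1/10*9/10, 9/10 + 1/10*1/1) = [99/100, 1/1)
  emit 'b', narrow to [91/100, 99/100)
Step 3: interval [91/100, 99/100), width = 99/100 - 91/100 = 2/25
  'f': [91/100 + 2/25*0/1, 91/100 + 2/25*1/10) = [91/100, 459/500)
  'b': [91/100 + 2/25*1/10, 91/100 + 2/25*9/10) = [459/500, 491/500) <- contains code 19/20
  'a': [91/100 + 2/25*9/10, 91/100 + 2/25*1/1) = [491/500, 99/100)
  emit 'b', narrow to [459/500, 491/500)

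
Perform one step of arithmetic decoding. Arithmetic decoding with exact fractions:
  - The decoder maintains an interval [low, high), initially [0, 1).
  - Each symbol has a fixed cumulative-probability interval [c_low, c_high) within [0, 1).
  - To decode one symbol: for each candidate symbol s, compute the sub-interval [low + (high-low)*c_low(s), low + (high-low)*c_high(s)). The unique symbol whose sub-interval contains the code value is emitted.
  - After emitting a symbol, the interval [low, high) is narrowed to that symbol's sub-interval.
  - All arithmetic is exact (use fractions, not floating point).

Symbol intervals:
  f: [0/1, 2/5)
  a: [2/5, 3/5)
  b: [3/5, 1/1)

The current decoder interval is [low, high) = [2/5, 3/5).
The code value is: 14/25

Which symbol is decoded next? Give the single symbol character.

Interval width = high − low = 3/5 − 2/5 = 1/5
Scaled code = (code − low) / width = (14/25 − 2/5) / 1/5 = 4/5
  f: [0/1, 2/5) 
  a: [2/5, 3/5) 
  b: [3/5, 1/1) ← scaled code falls here ✓

Answer: b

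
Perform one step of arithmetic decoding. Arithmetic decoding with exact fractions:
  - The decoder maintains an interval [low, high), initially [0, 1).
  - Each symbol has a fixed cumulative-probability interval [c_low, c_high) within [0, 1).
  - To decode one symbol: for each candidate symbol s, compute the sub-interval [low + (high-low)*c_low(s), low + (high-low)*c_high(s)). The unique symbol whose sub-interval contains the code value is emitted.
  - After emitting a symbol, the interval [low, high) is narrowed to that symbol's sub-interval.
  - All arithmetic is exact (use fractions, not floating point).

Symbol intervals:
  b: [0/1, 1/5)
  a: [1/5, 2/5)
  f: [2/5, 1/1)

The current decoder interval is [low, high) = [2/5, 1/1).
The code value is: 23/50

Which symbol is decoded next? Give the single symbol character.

Interval width = high − low = 1/1 − 2/5 = 3/5
Scaled code = (code − low) / width = (23/50 − 2/5) / 3/5 = 1/10
  b: [0/1, 1/5) ← scaled code falls here ✓
  a: [1/5, 2/5) 
  f: [2/5, 1/1) 

Answer: b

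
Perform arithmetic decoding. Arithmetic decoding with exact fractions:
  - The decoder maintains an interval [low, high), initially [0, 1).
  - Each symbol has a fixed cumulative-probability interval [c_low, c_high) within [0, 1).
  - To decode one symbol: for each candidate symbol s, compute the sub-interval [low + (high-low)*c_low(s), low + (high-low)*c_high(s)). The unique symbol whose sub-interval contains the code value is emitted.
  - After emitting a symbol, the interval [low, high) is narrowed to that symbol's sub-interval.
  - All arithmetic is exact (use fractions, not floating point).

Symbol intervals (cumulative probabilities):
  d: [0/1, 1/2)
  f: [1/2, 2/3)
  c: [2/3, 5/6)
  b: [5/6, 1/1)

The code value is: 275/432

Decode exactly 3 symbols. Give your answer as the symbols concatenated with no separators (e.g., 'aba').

Answer: fcb

Derivation:
Step 1: interval [0/1, 1/1), width = 1/1 - 0/1 = 1/1
  'd': [0/1 + 1/1*0/1, 0/1 + 1/1*1/2) = [0/1, 1/2)
  'f': [0/1 + 1/1*1/2, 0/1 + 1/1*2/3) = [1/2, 2/3) <- contains code 275/432
  'c': [0/1 + 1/1*2/3, 0/1 + 1/1*5/6) = [2/3, 5/6)
  'b': [0/1 + 1/1*5/6, 0/1 + 1/1*1/1) = [5/6, 1/1)
  emit 'f', narrow to [1/2, 2/3)
Step 2: interval [1/2, 2/3), width = 2/3 - 1/2 = 1/6
  'd': [1/2 + 1/6*0/1, 1/2 + 1/6*1/2) = [1/2, 7/12)
  'f': [1/2 + 1/6*1/2, 1/2 + 1/6*2/3) = [7/12, 11/18)
  'c': [1/2 + 1/6*2/3, 1/2 + 1/6*5/6) = [11/18, 23/36) <- contains code 275/432
  'b': [1/2 + 1/6*5/6, 1/2 + 1/6*1/1) = [23/36, 2/3)
  emit 'c', narrow to [11/18, 23/36)
Step 3: interval [11/18, 23/36), width = 23/36 - 11/18 = 1/36
  'd': [11/18 + 1/36*0/1, 11/18 + 1/36*1/2) = [11/18, 5/8)
  'f': [11/18 + 1/36*1/2, 11/18 + 1/36*2/3) = [5/8, 17/27)
  'c': [11/18 + 1/36*2/3, 11/18 + 1/36*5/6) = [17/27, 137/216)
  'b': [11/18 + 1/36*5/6, 11/18 + 1/36*1/1) = [137/216, 23/36) <- contains code 275/432
  emit 'b', narrow to [137/216, 23/36)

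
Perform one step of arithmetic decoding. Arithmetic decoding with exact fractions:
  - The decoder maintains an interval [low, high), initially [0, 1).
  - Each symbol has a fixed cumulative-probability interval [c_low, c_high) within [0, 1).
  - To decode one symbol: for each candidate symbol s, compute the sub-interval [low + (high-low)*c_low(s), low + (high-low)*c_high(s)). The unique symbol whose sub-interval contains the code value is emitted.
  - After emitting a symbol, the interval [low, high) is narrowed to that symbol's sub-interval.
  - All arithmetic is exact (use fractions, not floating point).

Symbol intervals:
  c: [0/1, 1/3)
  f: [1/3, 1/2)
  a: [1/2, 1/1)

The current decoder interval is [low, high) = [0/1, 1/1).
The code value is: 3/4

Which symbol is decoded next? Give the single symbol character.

Interval width = high − low = 1/1 − 0/1 = 1/1
Scaled code = (code − low) / width = (3/4 − 0/1) / 1/1 = 3/4
  c: [0/1, 1/3) 
  f: [1/3, 1/2) 
  a: [1/2, 1/1) ← scaled code falls here ✓

Answer: a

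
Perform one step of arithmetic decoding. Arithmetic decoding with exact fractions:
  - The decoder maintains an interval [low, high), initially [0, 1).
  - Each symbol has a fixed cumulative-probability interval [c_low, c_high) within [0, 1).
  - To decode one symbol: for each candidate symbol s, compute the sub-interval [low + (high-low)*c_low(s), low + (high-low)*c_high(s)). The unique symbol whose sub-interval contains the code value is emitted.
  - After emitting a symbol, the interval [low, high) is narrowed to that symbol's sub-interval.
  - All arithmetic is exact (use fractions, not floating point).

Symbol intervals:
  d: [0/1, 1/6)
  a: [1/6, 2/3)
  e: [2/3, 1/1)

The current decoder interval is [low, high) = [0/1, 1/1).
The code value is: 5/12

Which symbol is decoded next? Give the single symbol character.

Interval width = high − low = 1/1 − 0/1 = 1/1
Scaled code = (code − low) / width = (5/12 − 0/1) / 1/1 = 5/12
  d: [0/1, 1/6) 
  a: [1/6, 2/3) ← scaled code falls here ✓
  e: [2/3, 1/1) 

Answer: a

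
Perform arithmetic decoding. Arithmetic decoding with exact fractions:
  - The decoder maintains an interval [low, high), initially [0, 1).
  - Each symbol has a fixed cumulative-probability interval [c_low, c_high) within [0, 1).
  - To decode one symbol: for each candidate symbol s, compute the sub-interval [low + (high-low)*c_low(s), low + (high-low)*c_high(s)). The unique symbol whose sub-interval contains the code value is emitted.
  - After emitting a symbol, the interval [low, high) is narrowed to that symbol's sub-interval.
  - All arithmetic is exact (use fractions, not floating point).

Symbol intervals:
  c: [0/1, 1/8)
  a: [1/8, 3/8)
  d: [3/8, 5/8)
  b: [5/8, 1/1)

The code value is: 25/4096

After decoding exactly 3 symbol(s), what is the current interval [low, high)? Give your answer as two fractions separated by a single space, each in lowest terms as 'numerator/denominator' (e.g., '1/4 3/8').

Step 1: interval [0/1, 1/1), width = 1/1 - 0/1 = 1/1
  'c': [0/1 + 1/1*0/1, 0/1 + 1/1*1/8) = [0/1, 1/8) <- contains code 25/4096
  'a': [0/1 + 1/1*1/8, 0/1 + 1/1*3/8) = [1/8, 3/8)
  'd': [0/1 + 1/1*3/8, 0/1 + 1/1*5/8) = [3/8, 5/8)
  'b': [0/1 + 1/1*5/8, 0/1 + 1/1*1/1) = [5/8, 1/1)
  emit 'c', narrow to [0/1, 1/8)
Step 2: interval [0/1, 1/8), width = 1/8 - 0/1 = 1/8
  'c': [0/1 + 1/8*0/1, 0/1 + 1/8*1/8) = [0/1, 1/64) <- contains code 25/4096
  'a': [0/1 + 1/8*1/8, 0/1 + 1/8*3/8) = [1/64, 3/64)
  'd': [0/1 + 1/8*3/8, 0/1 + 1/8*5/8) = [3/64, 5/64)
  'b': [0/1 + 1/8*5/8, 0/1 + 1/8*1/1) = [5/64, 1/8)
  emit 'c', narrow to [0/1, 1/64)
Step 3: interval [0/1, 1/64), width = 1/64 - 0/1 = 1/64
  'c': [0/1 + 1/64*0/1, 0/1 + 1/64*1/8) = [0/1, 1/512)
  'a': [0/1 + 1/64*1/8, 0/1 + 1/64*3/8) = [1/512, 3/512)
  'd': [0/1 + 1/64*3/8, 0/1 + 1/64*5/8) = [3/512, 5/512) <- contains code 25/4096
  'b': [0/1 + 1/64*5/8, 0/1 + 1/64*1/1) = [5/512, 1/64)
  emit 'd', narrow to [3/512, 5/512)

Answer: 3/512 5/512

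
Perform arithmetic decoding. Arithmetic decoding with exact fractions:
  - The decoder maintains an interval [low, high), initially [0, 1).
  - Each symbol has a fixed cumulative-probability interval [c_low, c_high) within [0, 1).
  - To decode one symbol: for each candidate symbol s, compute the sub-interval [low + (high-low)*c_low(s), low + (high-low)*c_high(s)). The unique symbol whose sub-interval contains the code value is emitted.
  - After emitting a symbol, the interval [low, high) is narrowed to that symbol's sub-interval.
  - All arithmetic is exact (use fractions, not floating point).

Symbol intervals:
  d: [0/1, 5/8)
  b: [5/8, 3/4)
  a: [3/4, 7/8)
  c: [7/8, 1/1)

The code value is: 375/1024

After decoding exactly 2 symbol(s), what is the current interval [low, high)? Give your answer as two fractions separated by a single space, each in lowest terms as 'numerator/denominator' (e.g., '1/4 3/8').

Step 1: interval [0/1, 1/1), width = 1/1 - 0/1 = 1/1
  'd': [0/1 + 1/1*0/1, 0/1 + 1/1*5/8) = [0/1, 5/8) <- contains code 375/1024
  'b': [0/1 + 1/1*5/8, 0/1 + 1/1*3/4) = [5/8, 3/4)
  'a': [0/1 + 1/1*3/4, 0/1 + 1/1*7/8) = [3/4, 7/8)
  'c': [0/1 + 1/1*7/8, 0/1 + 1/1*1/1) = [7/8, 1/1)
  emit 'd', narrow to [0/1, 5/8)
Step 2: interval [0/1, 5/8), width = 5/8 - 0/1 = 5/8
  'd': [0/1 + 5/8*0/1, 0/1 + 5/8*5/8) = [0/1, 25/64) <- contains code 375/1024
  'b': [0/1 + 5/8*5/8, 0/1 + 5/8*3/4) = [25/64, 15/32)
  'a': [0/1 + 5/8*3/4, 0/1 + 5/8*7/8) = [15/32, 35/64)
  'c': [0/1 + 5/8*7/8, 0/1 + 5/8*1/1) = [35/64, 5/8)
  emit 'd', narrow to [0/1, 25/64)

Answer: 0/1 25/64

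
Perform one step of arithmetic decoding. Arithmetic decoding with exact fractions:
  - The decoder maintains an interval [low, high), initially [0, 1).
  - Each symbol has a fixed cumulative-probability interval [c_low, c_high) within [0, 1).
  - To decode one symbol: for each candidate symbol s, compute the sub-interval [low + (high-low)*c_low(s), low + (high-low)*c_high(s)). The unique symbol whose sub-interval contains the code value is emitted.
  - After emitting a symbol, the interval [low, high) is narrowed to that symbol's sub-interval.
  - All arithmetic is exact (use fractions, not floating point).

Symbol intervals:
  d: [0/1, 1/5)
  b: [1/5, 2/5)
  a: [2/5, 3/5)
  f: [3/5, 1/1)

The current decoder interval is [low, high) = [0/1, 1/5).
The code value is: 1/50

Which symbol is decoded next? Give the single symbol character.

Answer: d

Derivation:
Interval width = high − low = 1/5 − 0/1 = 1/5
Scaled code = (code − low) / width = (1/50 − 0/1) / 1/5 = 1/10
  d: [0/1, 1/5) ← scaled code falls here ✓
  b: [1/5, 2/5) 
  a: [2/5, 3/5) 
  f: [3/5, 1/1) 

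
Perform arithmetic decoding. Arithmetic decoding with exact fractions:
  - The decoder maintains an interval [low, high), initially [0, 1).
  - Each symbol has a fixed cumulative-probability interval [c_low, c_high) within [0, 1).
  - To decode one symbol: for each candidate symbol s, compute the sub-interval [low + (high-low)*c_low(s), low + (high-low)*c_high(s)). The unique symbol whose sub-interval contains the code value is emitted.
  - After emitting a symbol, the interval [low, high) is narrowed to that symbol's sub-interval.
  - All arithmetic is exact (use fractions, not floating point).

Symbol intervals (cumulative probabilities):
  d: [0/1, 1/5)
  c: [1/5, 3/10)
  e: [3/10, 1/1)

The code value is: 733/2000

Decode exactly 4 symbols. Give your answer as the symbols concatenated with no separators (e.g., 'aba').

Step 1: interval [0/1, 1/1), width = 1/1 - 0/1 = 1/1
  'd': [0/1 + 1/1*0/1, 0/1 + 1/1*1/5) = [0/1, 1/5)
  'c': [0/1 + 1/1*1/5, 0/1 + 1/1*3/10) = [1/5, 3/10)
  'e': [0/1 + 1/1*3/10, 0/1 + 1/1*1/1) = [3/10, 1/1) <- contains code 733/2000
  emit 'e', narrow to [3/10, 1/1)
Step 2: interval [3/10, 1/1), width = 1/1 - 3/10 = 7/10
  'd': [3/10 + 7/10*0/1, 3/10 + 7/10*1/5) = [3/10, 11/25) <- contains code 733/2000
  'c': [3/10 + 7/10*1/5, 3/10 + 7/10*3/10) = [11/25, 51/100)
  'e': [3/10 + 7/10*3/10, 3/10 + 7/10*1/1) = [51/100, 1/1)
  emit 'd', narrow to [3/10, 11/25)
Step 3: interval [3/10, 11/25), width = 11/25 - 3/10 = 7/50
  'd': [3/10 + 7/50*0/1, 3/10 + 7/50*1/5) = [3/10, 41/125)
  'c': [3/10 + 7/50*1/5, 3/10 + 7/50*3/10) = [41/125, 171/500)
  'e': [3/10 + 7/50*3/10, 3/10 + 7/50*1/1) = [171/500, 11/25) <- contains code 733/2000
  emit 'e', narrow to [171/500, 11/25)
Step 4: interval [171/500, 11/25), width = 11/25 - 171/500 = 49/500
  'd': [171/500 + 49/500*0/1, 171/500 + 49/500*1/5) = [171/500, 226/625)
  'c': [171/500 + 49/500*1/5, 171/500 + 49/500*3/10) = [226/625, 1857/5000) <- contains code 733/2000
  'e': [171/500 + 49/500*3/10, 171/500 + 49/500*1/1) = [1857/5000, 11/25)
  emit 'c', narrow to [226/625, 1857/5000)

Answer: edec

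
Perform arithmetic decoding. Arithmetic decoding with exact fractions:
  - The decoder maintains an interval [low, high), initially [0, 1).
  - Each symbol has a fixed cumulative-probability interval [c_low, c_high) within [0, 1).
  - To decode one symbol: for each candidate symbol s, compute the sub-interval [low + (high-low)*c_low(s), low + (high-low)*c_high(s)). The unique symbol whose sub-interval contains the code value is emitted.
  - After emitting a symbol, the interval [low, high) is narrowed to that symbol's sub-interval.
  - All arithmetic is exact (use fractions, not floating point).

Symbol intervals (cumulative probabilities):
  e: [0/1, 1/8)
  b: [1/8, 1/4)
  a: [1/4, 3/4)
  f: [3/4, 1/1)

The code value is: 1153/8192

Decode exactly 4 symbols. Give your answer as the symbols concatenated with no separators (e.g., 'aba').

Step 1: interval [0/1, 1/1), width = 1/1 - 0/1 = 1/1
  'e': [0/1 + 1/1*0/1, 0/1 + 1/1*1/8) = [0/1, 1/8)
  'b': [0/1 + 1/1*1/8, 0/1 + 1/1*1/4) = [1/8, 1/4) <- contains code 1153/8192
  'a': [0/1 + 1/1*1/4, 0/1 + 1/1*3/4) = [1/4, 3/4)
  'f': [0/1 + 1/1*3/4, 0/1 + 1/1*1/1) = [3/4, 1/1)
  emit 'b', narrow to [1/8, 1/4)
Step 2: interval [1/8, 1/4), width = 1/4 - 1/8 = 1/8
  'e': [1/8 + 1/8*0/1, 1/8 + 1/8*1/8) = [1/8, 9/64)
  'b': [1/8 + 1/8*1/8, 1/8 + 1/8*1/4) = [9/64, 5/32) <- contains code 1153/8192
  'a': [1/8 + 1/8*1/4, 1/8 + 1/8*3/4) = [5/32, 7/32)
  'f': [1/8 + 1/8*3/4, 1/8 + 1/8*1/1) = [7/32, 1/4)
  emit 'b', narrow to [9/64, 5/32)
Step 3: interval [9/64, 5/32), width = 5/32 - 9/64 = 1/64
  'e': [9/64 + 1/64*0/1, 9/64 + 1/64*1/8) = [9/64, 73/512) <- contains code 1153/8192
  'b': [9/64 + 1/64*1/8, 9/64 + 1/64*1/4) = [73/512, 37/256)
  'a': [9/64 + 1/64*1/4, 9/64 + 1/64*3/4) = [37/256, 39/256)
  'f': [9/64 + 1/64*3/4, 9/64 + 1/64*1/1) = [39/256, 5/32)
  emit 'e', narrow to [9/64, 73/512)
Step 4: interval [9/64, 73/512), width = 73/512 - 9/64 = 1/512
  'e': [9/64 + 1/512*0/1, 9/64 + 1/512*1/8) = [9/64, 577/4096) <- contains code 1153/8192
  'b': [9/64 + 1/512*1/8, 9/64 + 1/512*1/4) = [577/4096, 289/2048)
  'a': [9/64 + 1/512*1/4, 9/64 + 1/512*3/4) = [289/2048, 291/2048)
  'f': [9/64 + 1/512*3/4, 9/64 + 1/512*1/1) = [291/2048, 73/512)
  emit 'e', narrow to [9/64, 577/4096)

Answer: bbee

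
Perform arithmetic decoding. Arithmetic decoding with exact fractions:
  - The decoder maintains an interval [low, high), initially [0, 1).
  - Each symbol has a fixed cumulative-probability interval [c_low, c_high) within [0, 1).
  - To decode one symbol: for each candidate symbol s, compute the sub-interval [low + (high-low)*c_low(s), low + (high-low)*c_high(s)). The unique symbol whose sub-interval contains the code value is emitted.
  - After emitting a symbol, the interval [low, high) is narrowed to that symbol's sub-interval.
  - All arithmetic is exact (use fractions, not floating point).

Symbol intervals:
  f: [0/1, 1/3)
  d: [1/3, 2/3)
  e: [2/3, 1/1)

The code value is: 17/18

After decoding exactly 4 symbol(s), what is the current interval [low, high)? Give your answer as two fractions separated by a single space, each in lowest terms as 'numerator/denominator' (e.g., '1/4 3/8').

Answer: 76/81 77/81

Derivation:
Step 1: interval [0/1, 1/1), width = 1/1 - 0/1 = 1/1
  'f': [0/1 + 1/1*0/1, 0/1 + 1/1*1/3) = [0/1, 1/3)
  'd': [0/1 + 1/1*1/3, 0/1 + 1/1*2/3) = [1/3, 2/3)
  'e': [0/1 + 1/1*2/3, 0/1 + 1/1*1/1) = [2/3, 1/1) <- contains code 17/18
  emit 'e', narrow to [2/3, 1/1)
Step 2: interval [2/3, 1/1), width = 1/1 - 2/3 = 1/3
  'f': [2/3 + 1/3*0/1, 2/3 + 1/3*1/3) = [2/3, 7/9)
  'd': [2/3 + 1/3*1/3, 2/3 + 1/3*2/3) = [7/9, 8/9)
  'e': [2/3 + 1/3*2/3, 2/3 + 1/3*1/1) = [8/9, 1/1) <- contains code 17/18
  emit 'e', narrow to [8/9, 1/1)
Step 3: interval [8/9, 1/1), width = 1/1 - 8/9 = 1/9
  'f': [8/9 + 1/9*0/1, 8/9 + 1/9*1/3) = [8/9, 25/27)
  'd': [8/9 + 1/9*1/3, 8/9 + 1/9*2/3) = [25/27, 26/27) <- contains code 17/18
  'e': [8/9 + 1/9*2/3, 8/9 + 1/9*1/1) = [26/27, 1/1)
  emit 'd', narrow to [25/27, 26/27)
Step 4: interval [25/27, 26/27), width = 26/27 - 25/27 = 1/27
  'f': [25/27 + 1/27*0/1, 25/27 + 1/27*1/3) = [25/27, 76/81)
  'd': [25/27 + 1/27*1/3, 25/27 + 1/27*2/3) = [76/81, 77/81) <- contains code 17/18
  'e': [25/27 + 1/27*2/3, 25/27 + 1/27*1/1) = [77/81, 26/27)
  emit 'd', narrow to [76/81, 77/81)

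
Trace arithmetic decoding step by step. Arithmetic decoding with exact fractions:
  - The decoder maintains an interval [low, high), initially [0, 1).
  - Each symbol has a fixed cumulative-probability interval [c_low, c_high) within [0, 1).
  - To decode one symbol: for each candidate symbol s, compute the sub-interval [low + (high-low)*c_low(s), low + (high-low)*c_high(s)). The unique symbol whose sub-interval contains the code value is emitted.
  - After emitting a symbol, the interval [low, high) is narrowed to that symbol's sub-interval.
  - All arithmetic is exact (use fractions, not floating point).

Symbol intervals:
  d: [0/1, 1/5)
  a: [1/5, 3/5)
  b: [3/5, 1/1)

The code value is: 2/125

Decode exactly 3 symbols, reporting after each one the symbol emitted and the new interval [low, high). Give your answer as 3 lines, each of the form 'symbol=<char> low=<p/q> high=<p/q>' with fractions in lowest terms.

Step 1: interval [0/1, 1/1), width = 1/1 - 0/1 = 1/1
  'd': [0/1 + 1/1*0/1, 0/1 + 1/1*1/5) = [0/1, 1/5) <- contains code 2/125
  'a': [0/1 + 1/1*1/5, 0/1 + 1/1*3/5) = [1/5, 3/5)
  'b': [0/1 + 1/1*3/5, 0/1 + 1/1*1/1) = [3/5, 1/1)
  emit 'd', narrow to [0/1, 1/5)
Step 2: interval [0/1, 1/5), width = 1/5 - 0/1 = 1/5
  'd': [0/1 + 1/5*0/1, 0/1 + 1/5*1/5) = [0/1, 1/25) <- contains code 2/125
  'a': [0/1 + 1/5*1/5, 0/1 + 1/5*3/5) = [1/25, 3/25)
  'b': [0/1 + 1/5*3/5, 0/1 + 1/5*1/1) = [3/25, 1/5)
  emit 'd', narrow to [0/1, 1/25)
Step 3: interval [0/1, 1/25), width = 1/25 - 0/1 = 1/25
  'd': [0/1 + 1/25*0/1, 0/1 + 1/25*1/5) = [0/1, 1/125)
  'a': [0/1 + 1/25*1/5, 0/1 + 1/25*3/5) = [1/125, 3/125) <- contains code 2/125
  'b': [0/1 + 1/25*3/5, 0/1 + 1/25*1/1) = [3/125, 1/25)
  emit 'a', narrow to [1/125, 3/125)

Answer: symbol=d low=0/1 high=1/5
symbol=d low=0/1 high=1/25
symbol=a low=1/125 high=3/125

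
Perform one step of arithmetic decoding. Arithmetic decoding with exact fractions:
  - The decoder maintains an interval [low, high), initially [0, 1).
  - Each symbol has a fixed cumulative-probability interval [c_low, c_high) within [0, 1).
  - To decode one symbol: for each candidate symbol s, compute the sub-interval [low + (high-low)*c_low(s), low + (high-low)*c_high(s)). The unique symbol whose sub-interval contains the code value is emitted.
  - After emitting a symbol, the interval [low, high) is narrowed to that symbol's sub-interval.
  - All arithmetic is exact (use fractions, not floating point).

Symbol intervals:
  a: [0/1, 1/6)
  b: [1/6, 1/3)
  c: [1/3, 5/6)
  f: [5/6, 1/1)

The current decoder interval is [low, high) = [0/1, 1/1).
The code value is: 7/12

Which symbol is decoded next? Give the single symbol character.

Answer: c

Derivation:
Interval width = high − low = 1/1 − 0/1 = 1/1
Scaled code = (code − low) / width = (7/12 − 0/1) / 1/1 = 7/12
  a: [0/1, 1/6) 
  b: [1/6, 1/3) 
  c: [1/3, 5/6) ← scaled code falls here ✓
  f: [5/6, 1/1) 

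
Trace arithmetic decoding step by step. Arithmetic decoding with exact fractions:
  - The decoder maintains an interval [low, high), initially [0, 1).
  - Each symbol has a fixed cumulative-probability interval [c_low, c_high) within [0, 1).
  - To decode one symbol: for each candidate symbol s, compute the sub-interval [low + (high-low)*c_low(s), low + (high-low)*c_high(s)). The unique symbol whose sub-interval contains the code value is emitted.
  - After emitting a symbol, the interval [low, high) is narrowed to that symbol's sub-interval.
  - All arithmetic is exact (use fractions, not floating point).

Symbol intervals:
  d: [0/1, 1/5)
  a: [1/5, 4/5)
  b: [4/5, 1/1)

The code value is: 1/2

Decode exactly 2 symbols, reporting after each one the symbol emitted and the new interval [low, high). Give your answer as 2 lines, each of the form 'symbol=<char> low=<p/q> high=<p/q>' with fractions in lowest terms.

Answer: symbol=a low=1/5 high=4/5
symbol=a low=8/25 high=17/25

Derivation:
Step 1: interval [0/1, 1/1), width = 1/1 - 0/1 = 1/1
  'd': [0/1 + 1/1*0/1, 0/1 + 1/1*1/5) = [0/1, 1/5)
  'a': [0/1 + 1/1*1/5, 0/1 + 1/1*4/5) = [1/5, 4/5) <- contains code 1/2
  'b': [0/1 + 1/1*4/5, 0/1 + 1/1*1/1) = [4/5, 1/1)
  emit 'a', narrow to [1/5, 4/5)
Step 2: interval [1/5, 4/5), width = 4/5 - 1/5 = 3/5
  'd': [1/5 + 3/5*0/1, 1/5 + 3/5*1/5) = [1/5, 8/25)
  'a': [1/5 + 3/5*1/5, 1/5 + 3/5*4/5) = [8/25, 17/25) <- contains code 1/2
  'b': [1/5 + 3/5*4/5, 1/5 + 3/5*1/1) = [17/25, 4/5)
  emit 'a', narrow to [8/25, 17/25)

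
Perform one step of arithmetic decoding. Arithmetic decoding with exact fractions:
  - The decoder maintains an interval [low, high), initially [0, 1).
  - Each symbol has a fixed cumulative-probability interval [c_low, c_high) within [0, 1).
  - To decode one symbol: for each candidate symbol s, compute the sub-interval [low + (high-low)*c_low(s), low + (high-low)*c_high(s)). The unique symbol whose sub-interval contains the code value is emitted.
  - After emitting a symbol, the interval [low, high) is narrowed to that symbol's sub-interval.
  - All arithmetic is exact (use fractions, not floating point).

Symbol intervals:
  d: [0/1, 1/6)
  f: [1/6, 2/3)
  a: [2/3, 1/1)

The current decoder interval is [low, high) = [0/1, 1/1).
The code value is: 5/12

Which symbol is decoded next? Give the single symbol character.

Answer: f

Derivation:
Interval width = high − low = 1/1 − 0/1 = 1/1
Scaled code = (code − low) / width = (5/12 − 0/1) / 1/1 = 5/12
  d: [0/1, 1/6) 
  f: [1/6, 2/3) ← scaled code falls here ✓
  a: [2/3, 1/1) 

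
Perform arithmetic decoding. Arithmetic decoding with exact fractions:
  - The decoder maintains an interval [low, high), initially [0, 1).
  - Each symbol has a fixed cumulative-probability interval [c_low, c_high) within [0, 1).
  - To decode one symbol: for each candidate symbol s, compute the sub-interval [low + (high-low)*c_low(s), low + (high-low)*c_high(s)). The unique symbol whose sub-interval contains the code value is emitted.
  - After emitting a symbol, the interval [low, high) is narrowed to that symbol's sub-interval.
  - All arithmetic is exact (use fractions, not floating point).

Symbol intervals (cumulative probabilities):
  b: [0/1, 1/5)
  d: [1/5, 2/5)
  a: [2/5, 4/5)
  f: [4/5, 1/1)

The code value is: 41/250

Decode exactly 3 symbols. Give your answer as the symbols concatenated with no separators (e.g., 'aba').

Step 1: interval [0/1, 1/1), width = 1/1 - 0/1 = 1/1
  'b': [0/1 + 1/1*0/1, 0/1 + 1/1*1/5) = [0/1, 1/5) <- contains code 41/250
  'd': [0/1 + 1/1*1/5, 0/1 + 1/1*2/5) = [1/5, 2/5)
  'a': [0/1 + 1/1*2/5, 0/1 + 1/1*4/5) = [2/5, 4/5)
  'f': [0/1 + 1/1*4/5, 0/1 + 1/1*1/1) = [4/5, 1/1)
  emit 'b', narrow to [0/1, 1/5)
Step 2: interval [0/1, 1/5), width = 1/5 - 0/1 = 1/5
  'b': [0/1 + 1/5*0/1, 0/1 + 1/5*1/5) = [0/1, 1/25)
  'd': [0/1 + 1/5*1/5, 0/1 + 1/5*2/5) = [1/25, 2/25)
  'a': [0/1 + 1/5*2/5, 0/1 + 1/5*4/5) = [2/25, 4/25)
  'f': [0/1 + 1/5*4/5, 0/1 + 1/5*1/1) = [4/25, 1/5) <- contains code 41/250
  emit 'f', narrow to [4/25, 1/5)
Step 3: interval [4/25, 1/5), width = 1/5 - 4/25 = 1/25
  'b': [4/25 + 1/25*0/1, 4/25 + 1/25*1/5) = [4/25, 21/125) <- contains code 41/250
  'd': [4/25 + 1/25*1/5, 4/25 + 1/25*2/5) = [21/125, 22/125)
  'a': [4/25 + 1/25*2/5, 4/25 + 1/25*4/5) = [22/125, 24/125)
  'f': [4/25 + 1/25*4/5, 4/25 + 1/25*1/1) = [24/125, 1/5)
  emit 'b', narrow to [4/25, 21/125)

Answer: bfb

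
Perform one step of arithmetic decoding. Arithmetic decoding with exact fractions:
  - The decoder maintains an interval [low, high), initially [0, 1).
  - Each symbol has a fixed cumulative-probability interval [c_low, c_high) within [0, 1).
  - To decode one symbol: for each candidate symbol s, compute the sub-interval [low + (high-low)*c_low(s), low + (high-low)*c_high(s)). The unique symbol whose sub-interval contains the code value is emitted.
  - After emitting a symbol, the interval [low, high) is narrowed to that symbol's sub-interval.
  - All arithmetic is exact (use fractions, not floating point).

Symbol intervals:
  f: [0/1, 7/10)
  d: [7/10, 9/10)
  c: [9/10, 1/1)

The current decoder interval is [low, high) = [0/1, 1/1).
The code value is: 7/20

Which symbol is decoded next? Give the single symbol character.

Answer: f

Derivation:
Interval width = high − low = 1/1 − 0/1 = 1/1
Scaled code = (code − low) / width = (7/20 − 0/1) / 1/1 = 7/20
  f: [0/1, 7/10) ← scaled code falls here ✓
  d: [7/10, 9/10) 
  c: [9/10, 1/1) 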